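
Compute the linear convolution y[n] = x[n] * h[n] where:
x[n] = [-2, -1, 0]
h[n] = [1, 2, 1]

y[n] = sum_k x[k]*h[n-k]. Output length = len(x) + len(h) - 1 = 3 + 3 - 1 = 5.
y[0] = -2*1 = -2
y[1] = -1*1 + -2*2 = -5
y[2] = 0*1 + -1*2 + -2*1 = -4
y[3] = 0*2 + -1*1 = -1
y[4] = 0*1 = 0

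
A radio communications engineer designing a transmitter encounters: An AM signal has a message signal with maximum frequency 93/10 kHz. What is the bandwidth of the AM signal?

In AM (double-sideband), the bandwidth is twice the message frequency.
BW = 2 * f_m = 2 * 93/10 kHz = 93/5 kHz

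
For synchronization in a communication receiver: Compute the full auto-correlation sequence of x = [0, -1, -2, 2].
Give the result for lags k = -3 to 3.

r_xx[k] = sum_m x[m]*x[m+k], indexed from 0, for k = -3 to 3:
  r_xx[-3] = x[3]*x[0] = 0
  r_xx[-2] = x[2]*x[0] + x[3]*x[1] = -2
  r_xx[-1] = x[1]*x[0] + x[2]*x[1] + x[3]*x[2] = -2
  r_xx[0] = x[0]*x[0] + x[1]*x[1] + x[2]*x[2] + x[3]*x[3] = 9
  r_xx[1] = x[0]*x[1] + x[1]*x[2] + x[2]*x[3] = -2
  r_xx[2] = x[0]*x[2] + x[1]*x[3] = -2
  r_xx[3] = x[0]*x[3] = 0
r_xx = [0, -2, -2, 9, -2, -2, 0]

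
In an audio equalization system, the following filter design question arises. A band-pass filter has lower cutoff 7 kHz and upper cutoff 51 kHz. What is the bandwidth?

Bandwidth = f_high - f_low
= 51 kHz - 7 kHz = 44 kHz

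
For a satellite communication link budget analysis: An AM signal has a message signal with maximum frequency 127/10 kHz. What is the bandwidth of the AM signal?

In AM (double-sideband), the bandwidth is twice the message frequency.
BW = 2 * f_m = 2 * 127/10 kHz = 127/5 kHz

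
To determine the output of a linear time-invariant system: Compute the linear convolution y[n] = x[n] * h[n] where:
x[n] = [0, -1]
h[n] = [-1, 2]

y[n] = sum_k x[k]*h[n-k]. Output length = len(x) + len(h) - 1 = 2 + 2 - 1 = 3.
y[0] = 0*-1 = 0
y[1] = -1*-1 + 0*2 = 1
y[2] = -1*2 = -2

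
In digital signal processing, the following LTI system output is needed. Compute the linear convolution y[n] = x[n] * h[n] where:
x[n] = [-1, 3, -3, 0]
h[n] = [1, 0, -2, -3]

y[n] = sum_k x[k]*h[n-k]. Output length = len(x) + len(h) - 1 = 4 + 4 - 1 = 7.
y[0] = -1*1 = -1
y[1] = 3*1 + -1*0 = 3
y[2] = -3*1 + 3*0 + -1*-2 = -1
y[3] = 0*1 + -3*0 + 3*-2 + -1*-3 = -3
y[4] = 0*0 + -3*-2 + 3*-3 = -3
y[5] = 0*-2 + -3*-3 = 9
y[6] = 0*-3 = 0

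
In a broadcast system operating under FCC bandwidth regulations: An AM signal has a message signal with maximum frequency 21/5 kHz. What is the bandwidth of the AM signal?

In AM (double-sideband), the bandwidth is twice the message frequency.
BW = 2 * f_m = 2 * 21/5 kHz = 42/5 kHz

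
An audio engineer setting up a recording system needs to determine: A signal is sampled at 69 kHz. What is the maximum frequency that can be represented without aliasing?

The maximum frequency that can be represented without aliasing
is the Nyquist frequency: f_max = f_s / 2 = 69 kHz / 2 = 69/2 kHz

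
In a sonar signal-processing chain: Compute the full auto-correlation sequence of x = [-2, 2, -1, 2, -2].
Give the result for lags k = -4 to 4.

r_xx[k] = sum_m x[m]*x[m+k], indexed from 0, for k = -4 to 4:
  r_xx[-4] = x[4]*x[0] = 4
  r_xx[-3] = x[3]*x[0] + x[4]*x[1] = -8
  r_xx[-2] = x[2]*x[0] + x[3]*x[1] + x[4]*x[2] = 8
  r_xx[-1] = x[1]*x[0] + x[2]*x[1] + x[3]*x[2] + x[4]*x[3] = -12
  r_xx[0] = x[0]*x[0] + x[1]*x[1] + x[2]*x[2] + x[3]*x[3] + x[4]*x[4] = 17
  r_xx[1] = x[0]*x[1] + x[1]*x[2] + x[2]*x[3] + x[3]*x[4] = -12
  r_xx[2] = x[0]*x[2] + x[1]*x[3] + x[2]*x[4] = 8
  r_xx[3] = x[0]*x[3] + x[1]*x[4] = -8
  r_xx[4] = x[0]*x[4] = 4
r_xx = [4, -8, 8, -12, 17, -12, 8, -8, 4]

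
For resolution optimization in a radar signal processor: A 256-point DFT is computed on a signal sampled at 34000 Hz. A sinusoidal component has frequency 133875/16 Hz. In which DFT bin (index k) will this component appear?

DFT frequency resolution = f_s/N = 34000/256 = 2125/16 Hz
Bin index k = f_signal / resolution = 133875/16 / 2125/16 = 63
The signal frequency 133875/16 Hz falls in DFT bin k = 63.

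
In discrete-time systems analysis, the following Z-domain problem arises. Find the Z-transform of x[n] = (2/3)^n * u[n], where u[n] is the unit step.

The Z-transform of a^n * u[n] is z/(z-a) for |z| > |a|.
Here a = 2/3, so X(z) = z/(z - (2/3)) = 3z/(3z - 2)
ROC: |z| > 2/3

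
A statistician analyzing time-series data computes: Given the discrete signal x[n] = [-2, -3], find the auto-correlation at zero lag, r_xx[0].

The auto-correlation at zero lag r_xx[0] equals the signal energy.
r_xx[0] = sum of x[n]^2 = (-2)^2 + (-3)^2
= 4 + 9 = 13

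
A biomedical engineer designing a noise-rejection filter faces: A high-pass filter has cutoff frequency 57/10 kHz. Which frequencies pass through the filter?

A high-pass filter passes all frequencies above the cutoff frequency 57/10 kHz and attenuates lower frequencies.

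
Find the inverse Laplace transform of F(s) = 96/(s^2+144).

Standard pair: w/(s^2+w^2) <-> sin(wt)*u(t)
Recognize w^2 = 144, so w = 12; numerator 96 = 8*12.
f(t) = 8*sin(12t)*u(t)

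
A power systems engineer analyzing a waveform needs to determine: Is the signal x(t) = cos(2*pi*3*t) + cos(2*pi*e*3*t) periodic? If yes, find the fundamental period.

f1 = 3 Hz, f2 = 3*e Hz
Ratio f2/f1 = e, which is irrational.
Since the frequency ratio is irrational, no common period exists.
The signal is not periodic.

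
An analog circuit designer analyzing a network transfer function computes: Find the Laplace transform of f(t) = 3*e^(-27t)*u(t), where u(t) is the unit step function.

Standard Laplace transform pair:
e^(-at)*u(t) <-> 1/(s+a)
With a = 27: L{3*e^(-27t)*u(t)} = 3/(s+27), ROC: Re(s) > -27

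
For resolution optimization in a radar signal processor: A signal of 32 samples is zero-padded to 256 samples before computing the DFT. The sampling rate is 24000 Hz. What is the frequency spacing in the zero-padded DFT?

Original DFT: N = 32, resolution = f_s/N = 24000/32 = 750 Hz
Zero-padded DFT: N = 256, resolution = f_s/N = 24000/256 = 375/4 Hz
Zero-padding interpolates the spectrum (finer frequency grid)
but does NOT improve the true spectral resolution (ability to resolve close frequencies).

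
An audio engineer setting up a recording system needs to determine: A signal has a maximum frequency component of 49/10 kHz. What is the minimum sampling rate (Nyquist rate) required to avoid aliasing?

By the Nyquist-Shannon sampling theorem,
the minimum sampling rate (Nyquist rate) must be at least 2 * f_max.
Nyquist rate = 2 * 49/10 kHz = 49/5 kHz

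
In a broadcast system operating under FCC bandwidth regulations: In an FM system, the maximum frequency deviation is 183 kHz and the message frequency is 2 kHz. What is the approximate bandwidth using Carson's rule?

Carson's rule: BW = 2*(delta_f + f_m)
= 2*(183 + 2) kHz = 370 kHz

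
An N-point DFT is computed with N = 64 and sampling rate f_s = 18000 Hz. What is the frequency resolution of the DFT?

DFT frequency resolution = f_s / N
= 18000 / 64 = 1125/4 Hz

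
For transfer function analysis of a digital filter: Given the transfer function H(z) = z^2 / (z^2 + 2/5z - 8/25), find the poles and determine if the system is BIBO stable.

Poles are roots of the denominator: z^2 + 2/5z - 8/25 = 0.
Quadratic formula: z = [-(2/5) +/- sqrt((2/5)^2 - 4*(-8/25))] / 2
Discriminant = 4/25 + 32/25 = 36/25; sqrt = 6/5.
z = (-2/5 +/- 6/5) / 2 => z = 2/5 or z = -4/5.
|p1| = 2/5, |p2| = 4/5.
For BIBO stability, all poles must lie inside the unit circle (|p| < 1).
System is STABLE since both |p| < 1.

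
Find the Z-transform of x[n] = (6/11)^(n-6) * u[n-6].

Time-shifting property: if X(z) = Z{x[n]}, then Z{x[n-d]} = z^(-d) * X(z)
X(z) = z/(z - 6/11) for x[n] = (6/11)^n * u[n]
Z{x[n-6]} = z^(-6) * z/(z - 6/11) = z^(-5)/(z - 6/11)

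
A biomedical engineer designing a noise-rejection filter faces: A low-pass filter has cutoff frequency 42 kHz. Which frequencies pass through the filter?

A low-pass filter passes all frequencies below the cutoff frequency 42 kHz and attenuates higher frequencies.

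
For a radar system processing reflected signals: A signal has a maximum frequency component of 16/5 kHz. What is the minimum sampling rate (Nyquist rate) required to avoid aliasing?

By the Nyquist-Shannon sampling theorem,
the minimum sampling rate (Nyquist rate) must be at least 2 * f_max.
Nyquist rate = 2 * 16/5 kHz = 32/5 kHz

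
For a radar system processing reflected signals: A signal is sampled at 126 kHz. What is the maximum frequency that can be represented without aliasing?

The maximum frequency that can be represented without aliasing
is the Nyquist frequency: f_max = f_s / 2 = 126 kHz / 2 = 63 kHz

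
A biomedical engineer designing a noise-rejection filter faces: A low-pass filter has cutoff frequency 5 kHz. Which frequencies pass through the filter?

A low-pass filter passes all frequencies below the cutoff frequency 5 kHz and attenuates higher frequencies.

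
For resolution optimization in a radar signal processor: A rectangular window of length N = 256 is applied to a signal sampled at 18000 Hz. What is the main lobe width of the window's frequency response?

For a rectangular window of length N,
the main lobe width in frequency is 2*f_s/N.
= 2*18000/256 = 1125/8 Hz
This determines the minimum frequency separation for resolving two sinusoids.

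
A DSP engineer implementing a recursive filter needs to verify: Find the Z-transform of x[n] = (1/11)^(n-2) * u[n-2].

Time-shifting property: if X(z) = Z{x[n]}, then Z{x[n-d]} = z^(-d) * X(z)
X(z) = z/(z - 1/11) for x[n] = (1/11)^n * u[n]
Z{x[n-2]} = z^(-2) * z/(z - 1/11) = z^(-1)/(z - 1/11)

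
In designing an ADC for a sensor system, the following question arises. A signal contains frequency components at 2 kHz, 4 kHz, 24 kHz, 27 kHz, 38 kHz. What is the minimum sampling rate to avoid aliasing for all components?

The highest frequency component is f_max = 38 kHz.
Nyquist rate = 2 * f_max = 2 * 38 kHz = 76 kHz.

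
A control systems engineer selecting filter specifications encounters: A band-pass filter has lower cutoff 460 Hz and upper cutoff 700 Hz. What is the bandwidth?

Bandwidth = f_high - f_low
= 700 Hz - 460 Hz = 240 Hz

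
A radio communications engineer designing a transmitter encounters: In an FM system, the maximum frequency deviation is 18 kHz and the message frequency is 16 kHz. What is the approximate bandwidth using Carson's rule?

Carson's rule: BW = 2*(delta_f + f_m)
= 2*(18 + 16) kHz = 68 kHz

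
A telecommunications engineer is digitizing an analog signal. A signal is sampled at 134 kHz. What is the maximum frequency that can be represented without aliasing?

The maximum frequency that can be represented without aliasing
is the Nyquist frequency: f_max = f_s / 2 = 134 kHz / 2 = 67 kHz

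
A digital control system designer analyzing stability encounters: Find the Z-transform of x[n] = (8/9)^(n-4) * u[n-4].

Time-shifting property: if X(z) = Z{x[n]}, then Z{x[n-d]} = z^(-d) * X(z)
X(z) = z/(z - 8/9) for x[n] = (8/9)^n * u[n]
Z{x[n-4]} = z^(-4) * z/(z - 8/9) = z^(-3)/(z - 8/9)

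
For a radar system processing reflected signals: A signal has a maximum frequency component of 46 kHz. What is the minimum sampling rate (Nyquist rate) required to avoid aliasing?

By the Nyquist-Shannon sampling theorem,
the minimum sampling rate (Nyquist rate) must be at least 2 * f_max.
Nyquist rate = 2 * 46 kHz = 92 kHz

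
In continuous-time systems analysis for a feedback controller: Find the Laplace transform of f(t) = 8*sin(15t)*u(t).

Standard pair: sin(wt)*u(t) <-> w/(s^2+w^2)
With w = 15: L{8*sin(15t)*u(t)} = 120/(s^2+225)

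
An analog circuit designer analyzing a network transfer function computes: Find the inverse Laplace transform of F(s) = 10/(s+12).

Standard pair: k/(s+a) <-> k*e^(-at)*u(t)
With k=10, a=12: f(t) = 10*e^(-12t)*u(t)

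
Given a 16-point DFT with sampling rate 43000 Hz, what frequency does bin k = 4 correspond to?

The frequency of DFT bin k is: f_k = k * f_s / N
f_4 = 4 * 43000 / 16 = 10750 Hz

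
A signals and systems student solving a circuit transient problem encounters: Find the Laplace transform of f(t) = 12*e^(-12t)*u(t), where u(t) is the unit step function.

Standard Laplace transform pair:
e^(-at)*u(t) <-> 1/(s+a)
With a = 12: L{12*e^(-12t)*u(t)} = 12/(s+12), ROC: Re(s) > -12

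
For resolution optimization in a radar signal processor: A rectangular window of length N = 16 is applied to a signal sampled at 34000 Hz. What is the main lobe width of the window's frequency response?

For a rectangular window of length N,
the main lobe width in frequency is 2*f_s/N.
= 2*34000/16 = 4250 Hz
This determines the minimum frequency separation for resolving two sinusoids.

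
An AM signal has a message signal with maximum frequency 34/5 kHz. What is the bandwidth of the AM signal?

In AM (double-sideband), the bandwidth is twice the message frequency.
BW = 2 * f_m = 2 * 34/5 kHz = 68/5 kHz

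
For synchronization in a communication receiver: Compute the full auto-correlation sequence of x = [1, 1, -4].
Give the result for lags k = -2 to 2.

r_xx[k] = sum_m x[m]*x[m+k], indexed from 0, for k = -2 to 2:
  r_xx[-2] = x[2]*x[0] = -4
  r_xx[-1] = x[1]*x[0] + x[2]*x[1] = -3
  r_xx[0] = x[0]*x[0] + x[1]*x[1] + x[2]*x[2] = 18
  r_xx[1] = x[0]*x[1] + x[1]*x[2] = -3
  r_xx[2] = x[0]*x[2] = -4
r_xx = [-4, -3, 18, -3, -4]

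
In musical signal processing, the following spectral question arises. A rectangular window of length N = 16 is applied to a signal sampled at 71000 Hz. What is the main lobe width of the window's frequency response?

For a rectangular window of length N,
the main lobe width in frequency is 2*f_s/N.
= 2*71000/16 = 8875 Hz
This determines the minimum frequency separation for resolving two sinusoids.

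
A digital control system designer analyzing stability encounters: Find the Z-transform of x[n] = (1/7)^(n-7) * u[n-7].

Time-shifting property: if X(z) = Z{x[n]}, then Z{x[n-d]} = z^(-d) * X(z)
X(z) = z/(z - 1/7) for x[n] = (1/7)^n * u[n]
Z{x[n-7]} = z^(-7) * z/(z - 1/7) = z^(-6)/(z - 1/7)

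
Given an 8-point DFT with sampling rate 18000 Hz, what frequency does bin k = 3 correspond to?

The frequency of DFT bin k is: f_k = k * f_s / N
f_3 = 3 * 18000 / 8 = 6750 Hz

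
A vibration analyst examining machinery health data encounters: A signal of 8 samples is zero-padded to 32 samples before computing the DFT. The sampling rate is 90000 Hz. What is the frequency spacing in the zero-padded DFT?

Original DFT: N = 8, resolution = f_s/N = 90000/8 = 11250 Hz
Zero-padded DFT: N = 32, resolution = f_s/N = 90000/32 = 5625/2 Hz
Zero-padding interpolates the spectrum (finer frequency grid)
but does NOT improve the true spectral resolution (ability to resolve close frequencies).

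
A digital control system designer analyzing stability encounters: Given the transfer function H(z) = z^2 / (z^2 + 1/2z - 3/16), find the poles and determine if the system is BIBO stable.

Poles are roots of the denominator: z^2 + 1/2z - 3/16 = 0.
Quadratic formula: z = [-(1/2) +/- sqrt((1/2)^2 - 4*(-3/16))] / 2
Discriminant = 1/4 + 3/4 = 1; sqrt = 1.
z = (-1/2 +/- 1) / 2 => z = 1/4 or z = -3/4.
|p1| = 1/4, |p2| = 3/4.
For BIBO stability, all poles must lie inside the unit circle (|p| < 1).
System is STABLE since both |p| < 1.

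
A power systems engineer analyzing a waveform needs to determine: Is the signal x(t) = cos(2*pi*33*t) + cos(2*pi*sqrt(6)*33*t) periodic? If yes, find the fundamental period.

f1 = 33 Hz, f2 = 33*sqrt(6) Hz
Ratio f2/f1 = sqrt(6), which is irrational.
Since the frequency ratio is irrational, no common period exists.
The signal is not periodic.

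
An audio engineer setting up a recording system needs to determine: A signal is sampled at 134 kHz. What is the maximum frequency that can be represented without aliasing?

The maximum frequency that can be represented without aliasing
is the Nyquist frequency: f_max = f_s / 2 = 134 kHz / 2 = 67 kHz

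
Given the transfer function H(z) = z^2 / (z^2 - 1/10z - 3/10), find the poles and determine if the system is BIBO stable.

Poles are roots of the denominator: z^2 - 1/10z - 3/10 = 0.
Quadratic formula: z = [-(-1/10) +/- sqrt((-1/10)^2 - 4*(-3/10))] / 2
Discriminant = 1/100 + 6/5 = 121/100; sqrt = 11/10.
z = (1/10 +/- 11/10) / 2 => z = 3/5 or z = -1/2.
|p1| = 3/5, |p2| = 1/2.
For BIBO stability, all poles must lie inside the unit circle (|p| < 1).
System is STABLE since both |p| < 1.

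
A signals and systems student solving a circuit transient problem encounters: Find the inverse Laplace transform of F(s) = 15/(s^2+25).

Standard pair: w/(s^2+w^2) <-> sin(wt)*u(t)
Recognize w^2 = 25, so w = 5; numerator 15 = 3*5.
f(t) = 3*sin(5t)*u(t)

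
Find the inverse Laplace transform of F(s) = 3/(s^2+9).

Standard pair: w/(s^2+w^2) <-> sin(wt)*u(t)
Recognize w^2 = 9, so w = 3; numerator 3 = 1*3.
f(t) = sin(3t)*u(t)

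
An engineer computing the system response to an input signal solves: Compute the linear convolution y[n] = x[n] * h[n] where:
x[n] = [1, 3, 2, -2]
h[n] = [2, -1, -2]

y[n] = sum_k x[k]*h[n-k]. Output length = len(x) + len(h) - 1 = 4 + 3 - 1 = 6.
y[0] = 1*2 = 2
y[1] = 3*2 + 1*-1 = 5
y[2] = 2*2 + 3*-1 + 1*-2 = -1
y[3] = -2*2 + 2*-1 + 3*-2 = -12
y[4] = -2*-1 + 2*-2 = -2
y[5] = -2*-2 = 4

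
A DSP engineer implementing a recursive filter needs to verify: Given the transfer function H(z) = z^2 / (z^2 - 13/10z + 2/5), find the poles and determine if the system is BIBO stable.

Poles are roots of the denominator: z^2 - 13/10z + 2/5 = 0.
Quadratic formula: z = [-(-13/10) +/- sqrt((-13/10)^2 - 4*(2/5))] / 2
Discriminant = 169/100 - 8/5 = 9/100; sqrt = 3/10.
z = (13/10 +/- 3/10) / 2 => z = 4/5 or z = 1/2.
|p1| = 1/2, |p2| = 4/5.
For BIBO stability, all poles must lie inside the unit circle (|p| < 1).
System is STABLE since both |p| < 1.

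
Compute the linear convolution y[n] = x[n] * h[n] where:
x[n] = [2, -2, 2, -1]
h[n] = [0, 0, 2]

y[n] = sum_k x[k]*h[n-k]. Output length = len(x) + len(h) - 1 = 4 + 3 - 1 = 6.
y[0] = 2*0 = 0
y[1] = -2*0 + 2*0 = 0
y[2] = 2*0 + -2*0 + 2*2 = 4
y[3] = -1*0 + 2*0 + -2*2 = -4
y[4] = -1*0 + 2*2 = 4
y[5] = -1*2 = -2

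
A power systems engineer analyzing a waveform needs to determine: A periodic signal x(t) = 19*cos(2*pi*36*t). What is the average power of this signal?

Average power of A*cos(wt) is A^2/2.
P = 19^2 / 2 = 361/2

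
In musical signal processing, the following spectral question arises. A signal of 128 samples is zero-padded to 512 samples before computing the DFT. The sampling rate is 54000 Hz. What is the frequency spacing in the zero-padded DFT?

Original DFT: N = 128, resolution = f_s/N = 54000/128 = 3375/8 Hz
Zero-padded DFT: N = 512, resolution = f_s/N = 54000/512 = 3375/32 Hz
Zero-padding interpolates the spectrum (finer frequency grid)
but does NOT improve the true spectral resolution (ability to resolve close frequencies).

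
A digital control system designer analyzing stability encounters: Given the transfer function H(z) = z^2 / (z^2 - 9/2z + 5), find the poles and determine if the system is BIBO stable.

Poles are roots of the denominator: z^2 - 9/2z + 5 = 0.
Quadratic formula: z = [-(-9/2) +/- sqrt((-9/2)^2 - 4*(5))] / 2
Discriminant = 81/4 - 20 = 1/4; sqrt = 1/2.
z = (9/2 +/- 1/2) / 2 => z = 5/2 or z = 2.
|p1| = 5/2, |p2| = 2.
For BIBO stability, all poles must lie inside the unit circle (|p| < 1).
System is UNSTABLE since at least one |p| >= 1.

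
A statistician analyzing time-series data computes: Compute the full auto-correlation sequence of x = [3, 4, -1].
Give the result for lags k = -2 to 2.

r_xx[k] = sum_m x[m]*x[m+k], indexed from 0, for k = -2 to 2:
  r_xx[-2] = x[2]*x[0] = -3
  r_xx[-1] = x[1]*x[0] + x[2]*x[1] = 8
  r_xx[0] = x[0]*x[0] + x[1]*x[1] + x[2]*x[2] = 26
  r_xx[1] = x[0]*x[1] + x[1]*x[2] = 8
  r_xx[2] = x[0]*x[2] = -3
r_xx = [-3, 8, 26, 8, -3]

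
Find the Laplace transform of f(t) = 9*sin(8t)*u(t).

Standard pair: sin(wt)*u(t) <-> w/(s^2+w^2)
With w = 8: L{9*sin(8t)*u(t)} = 72/(s^2+64)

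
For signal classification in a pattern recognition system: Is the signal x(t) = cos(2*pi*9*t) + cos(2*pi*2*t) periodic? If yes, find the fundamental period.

f1 = 9 Hz, f2 = 2 Hz
Period T1 = 1/9, T2 = 1/2
Ratio T1/T2 = 2/9, which is rational.
The signal is periodic with fundamental period T = 1/GCD(9,2) = 1 s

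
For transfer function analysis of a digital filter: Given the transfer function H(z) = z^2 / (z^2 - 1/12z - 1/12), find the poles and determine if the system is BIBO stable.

Poles are roots of the denominator: z^2 - 1/12z - 1/12 = 0.
Quadratic formula: z = [-(-1/12) +/- sqrt((-1/12)^2 - 4*(-1/12))] / 2
Discriminant = 1/144 + 1/3 = 49/144; sqrt = 7/12.
z = (1/12 +/- 7/12) / 2 => z = 1/3 or z = -1/4.
|p1| = 1/3, |p2| = 1/4.
For BIBO stability, all poles must lie inside the unit circle (|p| < 1).
System is STABLE since both |p| < 1.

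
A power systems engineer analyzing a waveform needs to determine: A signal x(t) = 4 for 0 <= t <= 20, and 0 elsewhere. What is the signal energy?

Energy = integral of |x(t)|^2 dt over the signal duration
= 4^2 * 20 = 16 * 20 = 320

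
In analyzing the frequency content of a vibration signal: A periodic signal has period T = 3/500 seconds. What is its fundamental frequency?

The fundamental frequency is the reciprocal of the period.
f = 1/T = 1/(3/500) = 500/3 Hz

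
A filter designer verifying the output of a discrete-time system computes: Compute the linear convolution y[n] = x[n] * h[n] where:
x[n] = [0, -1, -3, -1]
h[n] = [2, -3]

y[n] = sum_k x[k]*h[n-k]. Output length = len(x) + len(h) - 1 = 4 + 2 - 1 = 5.
y[0] = 0*2 = 0
y[1] = -1*2 + 0*-3 = -2
y[2] = -3*2 + -1*-3 = -3
y[3] = -1*2 + -3*-3 = 7
y[4] = -1*-3 = 3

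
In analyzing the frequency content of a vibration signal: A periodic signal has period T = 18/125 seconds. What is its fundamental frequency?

The fundamental frequency is the reciprocal of the period.
f = 1/T = 1/(18/125) = 125/18 Hz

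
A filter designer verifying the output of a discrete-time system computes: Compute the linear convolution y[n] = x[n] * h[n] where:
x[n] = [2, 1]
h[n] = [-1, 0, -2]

y[n] = sum_k x[k]*h[n-k]. Output length = len(x) + len(h) - 1 = 2 + 3 - 1 = 4.
y[0] = 2*-1 = -2
y[1] = 1*-1 + 2*0 = -1
y[2] = 1*0 + 2*-2 = -4
y[3] = 1*-2 = -2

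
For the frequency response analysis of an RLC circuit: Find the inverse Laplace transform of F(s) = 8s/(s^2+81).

Standard pair: s/(s^2+w^2) <-> cos(wt)*u(t)
With k=8, w=9: f(t) = 8*cos(9t)*u(t)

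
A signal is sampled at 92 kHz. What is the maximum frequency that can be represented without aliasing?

The maximum frequency that can be represented without aliasing
is the Nyquist frequency: f_max = f_s / 2 = 92 kHz / 2 = 46 kHz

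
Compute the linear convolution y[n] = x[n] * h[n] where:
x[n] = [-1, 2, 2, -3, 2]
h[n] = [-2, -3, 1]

y[n] = sum_k x[k]*h[n-k]. Output length = len(x) + len(h) - 1 = 5 + 3 - 1 = 7.
y[0] = -1*-2 = 2
y[1] = 2*-2 + -1*-3 = -1
y[2] = 2*-2 + 2*-3 + -1*1 = -11
y[3] = -3*-2 + 2*-3 + 2*1 = 2
y[4] = 2*-2 + -3*-3 + 2*1 = 7
y[5] = 2*-3 + -3*1 = -9
y[6] = 2*1 = 2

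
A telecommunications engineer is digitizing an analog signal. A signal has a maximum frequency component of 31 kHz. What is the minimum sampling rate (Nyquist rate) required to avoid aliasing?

By the Nyquist-Shannon sampling theorem,
the minimum sampling rate (Nyquist rate) must be at least 2 * f_max.
Nyquist rate = 2 * 31 kHz = 62 kHz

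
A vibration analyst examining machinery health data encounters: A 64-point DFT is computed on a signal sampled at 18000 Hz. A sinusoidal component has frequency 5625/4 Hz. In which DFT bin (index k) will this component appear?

DFT frequency resolution = f_s/N = 18000/64 = 1125/4 Hz
Bin index k = f_signal / resolution = 5625/4 / 1125/4 = 5
The signal frequency 5625/4 Hz falls in DFT bin k = 5.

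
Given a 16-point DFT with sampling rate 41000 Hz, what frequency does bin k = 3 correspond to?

The frequency of DFT bin k is: f_k = k * f_s / N
f_3 = 3 * 41000 / 16 = 15375/2 Hz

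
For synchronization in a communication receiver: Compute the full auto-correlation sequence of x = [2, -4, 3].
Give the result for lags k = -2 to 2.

r_xx[k] = sum_m x[m]*x[m+k], indexed from 0, for k = -2 to 2:
  r_xx[-2] = x[2]*x[0] = 6
  r_xx[-1] = x[1]*x[0] + x[2]*x[1] = -20
  r_xx[0] = x[0]*x[0] + x[1]*x[1] + x[2]*x[2] = 29
  r_xx[1] = x[0]*x[1] + x[1]*x[2] = -20
  r_xx[2] = x[0]*x[2] = 6
r_xx = [6, -20, 29, -20, 6]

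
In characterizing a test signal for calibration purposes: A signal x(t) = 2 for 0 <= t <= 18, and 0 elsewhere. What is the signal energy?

Energy = integral of |x(t)|^2 dt over the signal duration
= 2^2 * 18 = 4 * 18 = 72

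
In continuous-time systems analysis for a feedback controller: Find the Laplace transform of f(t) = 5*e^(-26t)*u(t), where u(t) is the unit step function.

Standard Laplace transform pair:
e^(-at)*u(t) <-> 1/(s+a)
With a = 26: L{5*e^(-26t)*u(t)} = 5/(s+26), ROC: Re(s) > -26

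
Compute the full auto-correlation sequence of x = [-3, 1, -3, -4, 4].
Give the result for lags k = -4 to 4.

r_xx[k] = sum_m x[m]*x[m+k], indexed from 0, for k = -4 to 4:
  r_xx[-4] = x[4]*x[0] = -12
  r_xx[-3] = x[3]*x[0] + x[4]*x[1] = 16
  r_xx[-2] = x[2]*x[0] + x[3]*x[1] + x[4]*x[2] = -7
  r_xx[-1] = x[1]*x[0] + x[2]*x[1] + x[3]*x[2] + x[4]*x[3] = -10
  r_xx[0] = x[0]*x[0] + x[1]*x[1] + x[2]*x[2] + x[3]*x[3] + x[4]*x[4] = 51
  r_xx[1] = x[0]*x[1] + x[1]*x[2] + x[2]*x[3] + x[3]*x[4] = -10
  r_xx[2] = x[0]*x[2] + x[1]*x[3] + x[2]*x[4] = -7
  r_xx[3] = x[0]*x[3] + x[1]*x[4] = 16
  r_xx[4] = x[0]*x[4] = -12
r_xx = [-12, 16, -7, -10, 51, -10, -7, 16, -12]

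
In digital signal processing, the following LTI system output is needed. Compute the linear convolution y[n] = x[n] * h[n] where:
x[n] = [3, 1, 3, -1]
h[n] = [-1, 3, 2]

y[n] = sum_k x[k]*h[n-k]. Output length = len(x) + len(h) - 1 = 4 + 3 - 1 = 6.
y[0] = 3*-1 = -3
y[1] = 1*-1 + 3*3 = 8
y[2] = 3*-1 + 1*3 + 3*2 = 6
y[3] = -1*-1 + 3*3 + 1*2 = 12
y[4] = -1*3 + 3*2 = 3
y[5] = -1*2 = -2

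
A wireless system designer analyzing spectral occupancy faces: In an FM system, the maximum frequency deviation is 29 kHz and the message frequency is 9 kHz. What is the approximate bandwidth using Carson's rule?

Carson's rule: BW = 2*(delta_f + f_m)
= 2*(29 + 9) kHz = 76 kHz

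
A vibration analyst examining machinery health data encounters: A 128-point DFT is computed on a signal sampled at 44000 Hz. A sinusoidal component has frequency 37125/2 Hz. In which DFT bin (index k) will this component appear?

DFT frequency resolution = f_s/N = 44000/128 = 1375/4 Hz
Bin index k = f_signal / resolution = 37125/2 / 1375/4 = 54
The signal frequency 37125/2 Hz falls in DFT bin k = 54.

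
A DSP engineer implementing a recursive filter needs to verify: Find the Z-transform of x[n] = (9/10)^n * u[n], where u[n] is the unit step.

The Z-transform of a^n * u[n] is z/(z-a) for |z| > |a|.
Here a = 9/10, so X(z) = z/(z - (9/10)) = 10z/(10z - 9)
ROC: |z| > 9/10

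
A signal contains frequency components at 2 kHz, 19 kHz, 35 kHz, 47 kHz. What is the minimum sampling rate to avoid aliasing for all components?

The highest frequency component is f_max = 47 kHz.
Nyquist rate = 2 * f_max = 2 * 47 kHz = 94 kHz.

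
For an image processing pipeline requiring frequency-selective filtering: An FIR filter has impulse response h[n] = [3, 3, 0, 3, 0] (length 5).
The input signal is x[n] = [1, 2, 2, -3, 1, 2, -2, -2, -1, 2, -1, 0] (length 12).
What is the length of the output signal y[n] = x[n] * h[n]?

For linear convolution, the output length is:
len(y) = len(x) + len(h) - 1 = 12 + 5 - 1 = 16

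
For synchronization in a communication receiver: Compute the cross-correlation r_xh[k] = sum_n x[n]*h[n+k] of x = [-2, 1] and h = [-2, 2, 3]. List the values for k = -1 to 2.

Both sequences indexed from 0 and zero outside their support.
Lags with overlap: k = -1 to 2.
  r_xh[-1] = x[1]*h[0] = -2
  r_xh[0] = x[0]*h[0] + x[1]*h[1] = 6
  r_xh[1] = x[0]*h[1] + x[1]*h[2] = -1
  r_xh[2] = x[0]*h[2] = -6
r_xh = [-2, 6, -1, -6] (for k = -1, ..., 2)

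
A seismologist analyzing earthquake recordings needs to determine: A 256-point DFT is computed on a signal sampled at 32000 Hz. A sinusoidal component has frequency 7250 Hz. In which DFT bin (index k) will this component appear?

DFT frequency resolution = f_s/N = 32000/256 = 125 Hz
Bin index k = f_signal / resolution = 7250 / 125 = 58
The signal frequency 7250 Hz falls in DFT bin k = 58.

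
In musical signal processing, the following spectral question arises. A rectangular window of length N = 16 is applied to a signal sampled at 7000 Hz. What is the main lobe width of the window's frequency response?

For a rectangular window of length N,
the main lobe width in frequency is 2*f_s/N.
= 2*7000/16 = 875 Hz
This determines the minimum frequency separation for resolving two sinusoids.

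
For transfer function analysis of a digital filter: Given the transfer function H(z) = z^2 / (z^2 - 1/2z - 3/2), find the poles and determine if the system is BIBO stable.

Poles are roots of the denominator: z^2 - 1/2z - 3/2 = 0.
Quadratic formula: z = [-(-1/2) +/- sqrt((-1/2)^2 - 4*(-3/2))] / 2
Discriminant = 1/4 + 6 = 25/4; sqrt = 5/2.
z = (1/2 +/- 5/2) / 2 => z = 3/2 or z = -1.
|p1| = 1, |p2| = 3/2.
For BIBO stability, all poles must lie inside the unit circle (|p| < 1).
System is UNSTABLE since at least one |p| >= 1.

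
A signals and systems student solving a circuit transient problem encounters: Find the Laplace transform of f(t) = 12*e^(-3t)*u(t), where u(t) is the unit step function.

Standard Laplace transform pair:
e^(-at)*u(t) <-> 1/(s+a)
With a = 3: L{12*e^(-3t)*u(t)} = 12/(s+3), ROC: Re(s) > -3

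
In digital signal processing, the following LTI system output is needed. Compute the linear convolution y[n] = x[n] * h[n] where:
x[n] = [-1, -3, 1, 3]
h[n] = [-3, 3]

y[n] = sum_k x[k]*h[n-k]. Output length = len(x) + len(h) - 1 = 4 + 2 - 1 = 5.
y[0] = -1*-3 = 3
y[1] = -3*-3 + -1*3 = 6
y[2] = 1*-3 + -3*3 = -12
y[3] = 3*-3 + 1*3 = -6
y[4] = 3*3 = 9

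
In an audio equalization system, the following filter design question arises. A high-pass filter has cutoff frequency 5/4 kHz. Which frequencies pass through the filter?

A high-pass filter passes all frequencies above the cutoff frequency 5/4 kHz and attenuates lower frequencies.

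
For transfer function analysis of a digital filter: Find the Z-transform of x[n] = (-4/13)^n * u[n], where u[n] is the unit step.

The Z-transform of a^n * u[n] is z/(z-a) for |z| > |a|.
Here a = -4/13, so X(z) = z/(z - (-4/13)) = 13z/(13z + 4)
ROC: |z| > 4/13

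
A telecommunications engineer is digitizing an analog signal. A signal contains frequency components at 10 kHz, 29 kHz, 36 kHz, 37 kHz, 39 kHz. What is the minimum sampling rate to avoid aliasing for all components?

The highest frequency component is f_max = 39 kHz.
Nyquist rate = 2 * f_max = 2 * 39 kHz = 78 kHz.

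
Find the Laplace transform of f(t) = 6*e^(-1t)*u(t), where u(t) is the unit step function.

Standard Laplace transform pair:
e^(-at)*u(t) <-> 1/(s+a)
With a = 1: L{6*e^(-1t)*u(t)} = 6/(s+1), ROC: Re(s) > -1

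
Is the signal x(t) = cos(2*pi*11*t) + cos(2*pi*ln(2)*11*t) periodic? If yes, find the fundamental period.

f1 = 11 Hz, f2 = 11*ln(2) Hz
Ratio f2/f1 = ln(2), which is irrational.
Since the frequency ratio is irrational, no common period exists.
The signal is not periodic.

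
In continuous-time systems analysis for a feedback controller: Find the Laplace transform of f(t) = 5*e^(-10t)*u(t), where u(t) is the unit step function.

Standard Laplace transform pair:
e^(-at)*u(t) <-> 1/(s+a)
With a = 10: L{5*e^(-10t)*u(t)} = 5/(s+10), ROC: Re(s) > -10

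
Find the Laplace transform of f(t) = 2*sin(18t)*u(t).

Standard pair: sin(wt)*u(t) <-> w/(s^2+w^2)
With w = 18: L{2*sin(18t)*u(t)} = 36/(s^2+324)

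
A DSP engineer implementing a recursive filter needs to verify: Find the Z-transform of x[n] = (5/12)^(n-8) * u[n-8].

Time-shifting property: if X(z) = Z{x[n]}, then Z{x[n-d]} = z^(-d) * X(z)
X(z) = z/(z - 5/12) for x[n] = (5/12)^n * u[n]
Z{x[n-8]} = z^(-8) * z/(z - 5/12) = z^(-7)/(z - 5/12)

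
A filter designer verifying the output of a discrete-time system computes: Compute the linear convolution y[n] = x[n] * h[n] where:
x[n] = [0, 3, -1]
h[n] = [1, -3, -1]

y[n] = sum_k x[k]*h[n-k]. Output length = len(x) + len(h) - 1 = 3 + 3 - 1 = 5.
y[0] = 0*1 = 0
y[1] = 3*1 + 0*-3 = 3
y[2] = -1*1 + 3*-3 + 0*-1 = -10
y[3] = -1*-3 + 3*-1 = 0
y[4] = -1*-1 = 1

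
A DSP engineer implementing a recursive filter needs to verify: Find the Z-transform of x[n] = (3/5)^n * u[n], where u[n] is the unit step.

The Z-transform of a^n * u[n] is z/(z-a) for |z| > |a|.
Here a = 3/5, so X(z) = z/(z - (3/5)) = 5z/(5z - 3)
ROC: |z| > 3/5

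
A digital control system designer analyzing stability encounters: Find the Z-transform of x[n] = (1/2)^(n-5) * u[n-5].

Time-shifting property: if X(z) = Z{x[n]}, then Z{x[n-d]} = z^(-d) * X(z)
X(z) = z/(z - 1/2) for x[n] = (1/2)^n * u[n]
Z{x[n-5]} = z^(-5) * z/(z - 1/2) = z^(-4)/(z - 1/2)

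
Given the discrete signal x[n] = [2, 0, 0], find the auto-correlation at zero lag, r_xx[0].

The auto-correlation at zero lag r_xx[0] equals the signal energy.
r_xx[0] = sum of x[n]^2 = 2^2 + 0^2 + 0^2
= 4 + 0 + 0 = 4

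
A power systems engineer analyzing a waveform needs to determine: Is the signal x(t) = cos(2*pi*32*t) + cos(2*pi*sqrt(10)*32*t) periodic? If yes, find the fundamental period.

f1 = 32 Hz, f2 = 32*sqrt(10) Hz
Ratio f2/f1 = sqrt(10), which is irrational.
Since the frequency ratio is irrational, no common period exists.
The signal is not periodic.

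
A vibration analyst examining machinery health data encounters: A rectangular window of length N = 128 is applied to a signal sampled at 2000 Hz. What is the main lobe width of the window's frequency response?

For a rectangular window of length N,
the main lobe width in frequency is 2*f_s/N.
= 2*2000/128 = 125/4 Hz
This determines the minimum frequency separation for resolving two sinusoids.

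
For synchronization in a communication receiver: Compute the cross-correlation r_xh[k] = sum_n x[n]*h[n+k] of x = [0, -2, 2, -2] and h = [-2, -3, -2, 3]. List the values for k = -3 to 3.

Both sequences indexed from 0 and zero outside their support.
Lags with overlap: k = -3 to 3.
  r_xh[-3] = x[3]*h[0] = 4
  r_xh[-2] = x[2]*h[0] + x[3]*h[1] = 2
  r_xh[-1] = x[1]*h[0] + x[2]*h[1] + x[3]*h[2] = 2
  r_xh[0] = x[0]*h[0] + x[1]*h[1] + x[2]*h[2] + x[3]*h[3] = -4
  r_xh[1] = x[0]*h[1] + x[1]*h[2] + x[2]*h[3] = 10
  r_xh[2] = x[0]*h[2] + x[1]*h[3] = -6
  r_xh[3] = x[0]*h[3] = 0
r_xh = [4, 2, 2, -4, 10, -6, 0] (for k = -3, ..., 3)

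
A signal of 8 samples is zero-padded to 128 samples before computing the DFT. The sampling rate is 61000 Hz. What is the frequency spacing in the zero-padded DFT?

Original DFT: N = 8, resolution = f_s/N = 61000/8 = 7625 Hz
Zero-padded DFT: N = 128, resolution = f_s/N = 61000/128 = 7625/16 Hz
Zero-padding interpolates the spectrum (finer frequency grid)
but does NOT improve the true spectral resolution (ability to resolve close frequencies).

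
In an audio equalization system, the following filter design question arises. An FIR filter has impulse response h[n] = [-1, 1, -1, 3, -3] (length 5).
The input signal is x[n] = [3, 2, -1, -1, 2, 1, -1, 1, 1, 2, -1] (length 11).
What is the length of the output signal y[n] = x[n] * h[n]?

For linear convolution, the output length is:
len(y) = len(x) + len(h) - 1 = 11 + 5 - 1 = 15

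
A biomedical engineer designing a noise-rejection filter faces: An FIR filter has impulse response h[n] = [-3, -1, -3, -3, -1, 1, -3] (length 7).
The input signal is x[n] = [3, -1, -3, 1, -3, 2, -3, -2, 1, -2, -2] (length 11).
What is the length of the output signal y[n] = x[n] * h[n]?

For linear convolution, the output length is:
len(y) = len(x) + len(h) - 1 = 11 + 7 - 1 = 17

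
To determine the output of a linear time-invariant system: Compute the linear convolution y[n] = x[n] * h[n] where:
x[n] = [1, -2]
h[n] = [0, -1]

y[n] = sum_k x[k]*h[n-k]. Output length = len(x) + len(h) - 1 = 2 + 2 - 1 = 3.
y[0] = 1*0 = 0
y[1] = -2*0 + 1*-1 = -1
y[2] = -2*-1 = 2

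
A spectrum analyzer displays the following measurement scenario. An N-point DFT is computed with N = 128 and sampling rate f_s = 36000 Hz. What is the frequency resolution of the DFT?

DFT frequency resolution = f_s / N
= 36000 / 128 = 1125/4 Hz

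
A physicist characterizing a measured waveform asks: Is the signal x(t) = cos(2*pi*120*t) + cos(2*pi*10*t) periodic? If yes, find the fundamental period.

f1 = 120 Hz, f2 = 10 Hz
Period T1 = 1/120, T2 = 1/10
Ratio T1/T2 = 10/120, which is rational.
The signal is periodic with fundamental period T = 1/GCD(120,10) = 1/10 s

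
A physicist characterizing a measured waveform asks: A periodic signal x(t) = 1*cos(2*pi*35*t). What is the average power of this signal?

Average power of A*cos(wt) is A^2/2.
P = 1^2 / 2 = 1/2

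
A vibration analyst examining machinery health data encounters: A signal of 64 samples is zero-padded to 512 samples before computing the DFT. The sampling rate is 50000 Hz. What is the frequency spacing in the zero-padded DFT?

Original DFT: N = 64, resolution = f_s/N = 50000/64 = 3125/4 Hz
Zero-padded DFT: N = 512, resolution = f_s/N = 50000/512 = 3125/32 Hz
Zero-padding interpolates the spectrum (finer frequency grid)
but does NOT improve the true spectral resolution (ability to resolve close frequencies).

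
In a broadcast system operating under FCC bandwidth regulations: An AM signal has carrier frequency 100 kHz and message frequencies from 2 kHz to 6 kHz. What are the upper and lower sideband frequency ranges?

Upper sideband (USB) = fc + [fm_low, fm_high] = 100 + [2, 6] = [102, 106] kHz
Lower sideband (LSB) = fc - [fm_high, fm_low] = 100 - [6, 2] = [94, 98] kHz
Total occupied spectrum: 94 kHz to 106 kHz (plus carrier at 100 kHz)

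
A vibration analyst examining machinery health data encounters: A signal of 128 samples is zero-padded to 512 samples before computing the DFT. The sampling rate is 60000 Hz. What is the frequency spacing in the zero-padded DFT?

Original DFT: N = 128, resolution = f_s/N = 60000/128 = 1875/4 Hz
Zero-padded DFT: N = 512, resolution = f_s/N = 60000/512 = 1875/16 Hz
Zero-padding interpolates the spectrum (finer frequency grid)
but does NOT improve the true spectral resolution (ability to resolve close frequencies).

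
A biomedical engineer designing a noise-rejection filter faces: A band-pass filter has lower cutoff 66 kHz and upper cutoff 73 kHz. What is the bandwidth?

Bandwidth = f_high - f_low
= 73 kHz - 66 kHz = 7 kHz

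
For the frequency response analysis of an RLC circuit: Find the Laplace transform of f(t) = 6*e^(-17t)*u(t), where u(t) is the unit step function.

Standard Laplace transform pair:
e^(-at)*u(t) <-> 1/(s+a)
With a = 17: L{6*e^(-17t)*u(t)} = 6/(s+17), ROC: Re(s) > -17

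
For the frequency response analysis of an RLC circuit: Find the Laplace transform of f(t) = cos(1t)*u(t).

Standard pair: cos(wt)*u(t) <-> s/(s^2+w^2)
With w = 1: L{cos(1t)*u(t)} = s/(s^2+1)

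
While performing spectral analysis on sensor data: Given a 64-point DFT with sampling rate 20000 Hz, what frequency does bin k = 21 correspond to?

The frequency of DFT bin k is: f_k = k * f_s / N
f_21 = 21 * 20000 / 64 = 13125/2 Hz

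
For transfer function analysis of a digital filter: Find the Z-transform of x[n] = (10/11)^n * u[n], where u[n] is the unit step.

The Z-transform of a^n * u[n] is z/(z-a) for |z| > |a|.
Here a = 10/11, so X(z) = z/(z - (10/11)) = 11z/(11z - 10)
ROC: |z| > 10/11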